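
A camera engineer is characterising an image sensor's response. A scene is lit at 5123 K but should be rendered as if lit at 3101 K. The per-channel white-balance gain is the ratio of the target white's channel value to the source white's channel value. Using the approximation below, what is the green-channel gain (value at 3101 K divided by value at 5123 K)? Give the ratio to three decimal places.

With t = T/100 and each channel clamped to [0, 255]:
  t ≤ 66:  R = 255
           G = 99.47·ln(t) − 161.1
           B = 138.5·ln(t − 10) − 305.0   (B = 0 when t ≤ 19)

0.783

At 5123 K (t = 51.23):
  G = 99.47·ln 51.23 − 161.1 = 99.47·3.9363 − 161.1 = 230.446.
At 3101 K (t = 31.01):
  G = 99.47·ln 31.01 − 161.1 = 99.47·3.4343 − 161.1 = 180.511.
Gain = 180.511 / 230.446 = 0.7833 → 0.783.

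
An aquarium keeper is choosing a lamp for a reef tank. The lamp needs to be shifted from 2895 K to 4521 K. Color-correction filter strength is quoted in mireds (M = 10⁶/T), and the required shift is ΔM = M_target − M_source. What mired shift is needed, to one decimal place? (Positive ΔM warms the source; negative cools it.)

-124.2 mireds

M_source = 10⁶/2895 = 345.423; M_target = 10⁶/4521 = 221.190.
ΔM = 221.190 − 345.423 = -124.233 → -124.2 mireds, a cooling shift.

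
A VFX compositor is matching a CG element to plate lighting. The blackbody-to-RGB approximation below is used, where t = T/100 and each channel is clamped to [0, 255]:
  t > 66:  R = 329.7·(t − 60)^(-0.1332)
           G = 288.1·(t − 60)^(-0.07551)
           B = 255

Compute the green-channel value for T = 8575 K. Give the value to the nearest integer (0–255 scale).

225

t = 8575/100 = 85.75; the t > 66 branch applies.
G = 288.1·(85.75 − 60)^(-0.07551) = 288.1·25.75^(-0.07551) = 288.1·0.78248 = 225.432.
Rounded: 225.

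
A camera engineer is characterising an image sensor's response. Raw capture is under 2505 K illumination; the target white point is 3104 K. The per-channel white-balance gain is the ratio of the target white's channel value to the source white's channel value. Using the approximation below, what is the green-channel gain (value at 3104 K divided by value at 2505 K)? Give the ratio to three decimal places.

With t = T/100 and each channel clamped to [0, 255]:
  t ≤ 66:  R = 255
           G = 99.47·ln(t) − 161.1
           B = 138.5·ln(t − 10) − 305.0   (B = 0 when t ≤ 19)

At 2505 K (t = 25.05):
  G = 99.47·ln 25.05 − 161.1 = 99.47·3.2209 − 161.1 = 159.280.
At 3104 K (t = 31.04):
  G = 99.47·ln 31.04 − 161.1 = 99.47·3.4353 − 161.1 = 180.607.
Gain = 180.607 / 159.280 = 1.1339 → 1.134.

1.134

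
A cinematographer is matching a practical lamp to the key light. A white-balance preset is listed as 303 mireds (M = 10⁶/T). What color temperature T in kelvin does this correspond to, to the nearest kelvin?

3300 K

T = 10⁶ / 303 = 3300.33 K → 3300 K.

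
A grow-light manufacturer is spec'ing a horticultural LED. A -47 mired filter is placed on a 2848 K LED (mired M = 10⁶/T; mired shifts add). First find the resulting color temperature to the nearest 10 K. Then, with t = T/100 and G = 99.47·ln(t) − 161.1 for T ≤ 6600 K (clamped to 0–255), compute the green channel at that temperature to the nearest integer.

186

M_in = 10⁶/2848 = 351.12; M_out = 351.12 + (-47) = 304.12.
T_out = 10⁶/304.12 = 3288.1 K → 3290 K; t = 32.9.
G = 99.47·ln 32.9 − 161.1 = 99.47·3.4935 − 161.1 = 186.396.
Rounded: 186.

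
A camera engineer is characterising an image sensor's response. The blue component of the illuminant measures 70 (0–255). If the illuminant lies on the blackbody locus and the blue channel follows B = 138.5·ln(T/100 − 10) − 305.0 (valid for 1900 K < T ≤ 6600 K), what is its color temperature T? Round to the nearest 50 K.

2500 K

ln(t − 10) = (70 + 305.0) / 138.5 = 2.7076.
t − 10 = e^2.7076 = 14.993, so t = 24.993.
T = 100·t = 2499 K → 2500 K to the nearest 50 K.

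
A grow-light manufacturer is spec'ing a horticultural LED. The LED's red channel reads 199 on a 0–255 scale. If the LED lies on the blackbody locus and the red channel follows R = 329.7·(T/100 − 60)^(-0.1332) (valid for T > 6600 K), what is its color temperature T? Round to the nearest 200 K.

(t − 60)^(-0.1332) = 199/329.7 = 0.60358.
t − 60 = 0.60358^(1/-0.1332) = 0.60358^(-7.508) = 44.273, so t = 104.273.
T = 100·t = 10427 K → 10400 K to the nearest 200 K.

10400 K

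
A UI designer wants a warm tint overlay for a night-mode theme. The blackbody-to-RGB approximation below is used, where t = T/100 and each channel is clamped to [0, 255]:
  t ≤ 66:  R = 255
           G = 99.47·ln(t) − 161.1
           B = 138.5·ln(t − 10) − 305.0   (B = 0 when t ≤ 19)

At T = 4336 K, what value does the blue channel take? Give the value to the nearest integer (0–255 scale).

t = 4336/100 = 43.36; the t ≤ 66 branch applies.
B = 138.5·ln(43.36 − 10) − 305.0 = 138.5·ln 33.36 − 305.0 = 138.5·3.5074 − 305.0 = 180.769.
Rounded: 181.

181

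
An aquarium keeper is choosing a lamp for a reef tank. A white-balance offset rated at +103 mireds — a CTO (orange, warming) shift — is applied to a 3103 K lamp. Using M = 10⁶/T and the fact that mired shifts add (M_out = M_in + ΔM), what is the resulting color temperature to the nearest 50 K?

M_in = 10⁶/3103 = 322.27 mireds.
M_out = 322.27 + (+103) = 425.27 mireds.
T_out = 10⁶/425.27 = 2351.5 K → 2350 K.

2350 K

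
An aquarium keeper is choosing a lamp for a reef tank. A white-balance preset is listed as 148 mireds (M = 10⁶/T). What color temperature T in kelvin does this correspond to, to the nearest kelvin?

T = 10⁶ / 148 = 6756.76 K → 6757 K.

6757 K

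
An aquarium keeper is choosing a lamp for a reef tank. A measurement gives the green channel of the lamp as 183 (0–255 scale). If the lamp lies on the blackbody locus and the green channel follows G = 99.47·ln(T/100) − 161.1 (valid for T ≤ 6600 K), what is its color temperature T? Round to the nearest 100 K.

ln t = (183 + 161.1) / 99.47 = 3.4593.
t = e^3.4593 = 31.796.
T = 100·t = 3180 K → 3200 K to the nearest 100 K.

3200 K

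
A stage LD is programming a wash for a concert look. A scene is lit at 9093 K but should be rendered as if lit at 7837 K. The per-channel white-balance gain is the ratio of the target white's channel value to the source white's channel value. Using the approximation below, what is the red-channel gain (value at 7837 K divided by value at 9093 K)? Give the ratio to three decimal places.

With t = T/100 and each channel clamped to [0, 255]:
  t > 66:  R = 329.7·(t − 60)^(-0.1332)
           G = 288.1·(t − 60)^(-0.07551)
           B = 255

1.072

At 9093 K (t = 90.93):
  R = 329.7·(90.93 − 60)^(-0.1332) = 329.7·30.93^(-0.1332) = 329.7·0.63311 = 208.737.
At 7837 K (t = 78.37):
  R = 329.7·(78.37 − 60)^(-0.1332) = 329.7·18.37^(-0.1332) = 329.7·0.67861 = 223.738.
Gain = 223.738 / 208.737 = 1.0719 → 1.072.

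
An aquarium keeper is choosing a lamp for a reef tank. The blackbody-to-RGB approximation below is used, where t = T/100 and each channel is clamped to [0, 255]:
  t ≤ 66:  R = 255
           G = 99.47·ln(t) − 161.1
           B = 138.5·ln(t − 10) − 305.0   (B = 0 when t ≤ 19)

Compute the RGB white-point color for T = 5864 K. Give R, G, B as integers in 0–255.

t = 5864/100 = 58.64; the t ≤ 66 branch applies.
R = 255 by definition for t ≤ 66.
G = 99.47·ln 58.64 − 161.1 = 99.47·4.0714 − 161.1 = 243.884.
B = 138.5·ln(58.64 − 10) − 305.0 = 138.5·ln 48.64 − 305.0 = 138.5·3.8844 − 305.0 = 232.996.
Rounded: (255, 244, 233).

R=255, G=244, B=233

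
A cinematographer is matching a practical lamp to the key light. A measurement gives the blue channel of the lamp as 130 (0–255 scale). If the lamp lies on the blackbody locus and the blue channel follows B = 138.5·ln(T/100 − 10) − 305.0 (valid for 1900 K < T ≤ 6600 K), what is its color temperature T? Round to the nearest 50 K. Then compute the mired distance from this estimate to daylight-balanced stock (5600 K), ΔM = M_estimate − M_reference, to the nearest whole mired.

+124 mireds

ln(t − 10) = (130 + 305.0) / 138.5 = 3.1408.
t − 10 = e^3.1408 = 23.122, so t = 33.122.
T = 100·t = 3312 K → 3300 K to the nearest 50 K.
M_estimate = 10⁶/3300 = 303.03; M_reference = 10⁶/5600 = 178.57.
ΔM = 303.03 − 178.57 = 124.46 → +124 mireds.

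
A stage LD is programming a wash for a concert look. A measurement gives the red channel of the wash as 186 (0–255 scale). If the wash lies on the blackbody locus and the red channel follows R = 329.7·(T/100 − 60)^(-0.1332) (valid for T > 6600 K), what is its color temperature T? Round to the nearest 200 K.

(t − 60)^(-0.1332) = 186/329.7 = 0.56415.
t − 60 = 0.56415^(1/-0.1332) = 0.56415^(-7.508) = 73.521, so t = 133.521.
T = 100·t = 13352 K → 13400 K to the nearest 200 K.

13400 K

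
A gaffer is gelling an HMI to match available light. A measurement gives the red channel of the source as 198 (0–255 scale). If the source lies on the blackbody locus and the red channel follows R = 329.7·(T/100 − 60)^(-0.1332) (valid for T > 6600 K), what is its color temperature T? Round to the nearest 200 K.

10600 K

(t − 60)^(-0.1332) = 198/329.7 = 0.60055.
t − 60 = 0.60055^(1/-0.1332) = 0.60055^(-7.508) = 45.980, so t = 105.980.
T = 100·t = 10598 K → 10600 K to the nearest 200 K.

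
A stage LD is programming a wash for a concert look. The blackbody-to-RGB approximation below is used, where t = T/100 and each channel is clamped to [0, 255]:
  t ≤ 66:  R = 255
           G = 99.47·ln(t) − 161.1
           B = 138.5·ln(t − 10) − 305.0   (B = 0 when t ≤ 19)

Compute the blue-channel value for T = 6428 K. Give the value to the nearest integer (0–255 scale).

248

t = 6428/100 = 64.28; the t ≤ 66 branch applies.
B = 138.5·ln(64.28 − 10) − 305.0 = 138.5·ln 54.28 − 305.0 = 138.5·3.9942 − 305.0 = 248.191.
Rounded: 248.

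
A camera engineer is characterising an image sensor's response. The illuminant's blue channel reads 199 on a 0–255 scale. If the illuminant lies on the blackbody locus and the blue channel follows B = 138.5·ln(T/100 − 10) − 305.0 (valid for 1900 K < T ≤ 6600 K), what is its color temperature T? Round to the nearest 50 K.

4800 K

ln(t − 10) = (199 + 305.0) / 138.5 = 3.6390.
t − 10 = e^3.6390 = 38.053, so t = 48.053.
T = 100·t = 4805 K → 4800 K to the nearest 50 K.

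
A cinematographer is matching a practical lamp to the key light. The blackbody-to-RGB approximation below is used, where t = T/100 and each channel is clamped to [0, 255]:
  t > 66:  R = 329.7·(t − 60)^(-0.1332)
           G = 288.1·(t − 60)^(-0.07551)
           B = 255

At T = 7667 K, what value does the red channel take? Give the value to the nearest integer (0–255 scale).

227

t = 7667/100 = 76.67; the t > 66 branch applies.
R = 329.7·(76.67 − 60)^(-0.1332) = 329.7·16.67^(-0.1332) = 329.7·0.68745 = 226.651.
Rounded: 227.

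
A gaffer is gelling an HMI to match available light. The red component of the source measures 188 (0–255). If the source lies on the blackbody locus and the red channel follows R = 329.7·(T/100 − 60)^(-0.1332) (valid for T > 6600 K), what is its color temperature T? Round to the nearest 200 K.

12800 K

(t − 60)^(-0.1332) = 188/329.7 = 0.57022.
t − 60 = 0.57022^(1/-0.1332) = 0.57022^(-7.508) = 67.848, so t = 127.848.
T = 100·t = 12785 K → 12800 K to the nearest 200 K.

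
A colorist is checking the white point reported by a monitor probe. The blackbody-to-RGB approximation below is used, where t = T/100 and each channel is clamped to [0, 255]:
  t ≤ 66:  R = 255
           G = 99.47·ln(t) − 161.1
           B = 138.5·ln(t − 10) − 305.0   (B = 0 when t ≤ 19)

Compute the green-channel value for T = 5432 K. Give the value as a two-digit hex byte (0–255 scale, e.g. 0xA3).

t = 5432/100 = 54.32; the t ≤ 66 branch applies.
G = 99.47·ln 54.32 − 161.1 = 99.47·3.9949 − 161.1 = 236.272.
Rounded: 236; in hex, 0xEC.

0xEC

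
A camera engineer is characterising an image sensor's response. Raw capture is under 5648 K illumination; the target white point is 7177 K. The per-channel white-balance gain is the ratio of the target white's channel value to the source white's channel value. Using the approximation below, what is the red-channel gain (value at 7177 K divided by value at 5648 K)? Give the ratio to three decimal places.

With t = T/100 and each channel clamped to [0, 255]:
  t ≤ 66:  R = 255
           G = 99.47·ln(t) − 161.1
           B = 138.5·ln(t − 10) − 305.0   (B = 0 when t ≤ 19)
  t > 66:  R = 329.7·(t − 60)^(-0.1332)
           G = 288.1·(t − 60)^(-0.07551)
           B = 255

At 5648 K (t = 56.48):
  R = 255 by definition for t ≤ 66.
At 7177 K (t = 71.77):
  R = 329.7·(71.77 − 60)^(-0.1332) = 329.7·11.77^(-0.1332) = 329.7·0.72007 = 237.406.
Gain = 237.406 / 255.000 = 0.9310 → 0.931.

0.931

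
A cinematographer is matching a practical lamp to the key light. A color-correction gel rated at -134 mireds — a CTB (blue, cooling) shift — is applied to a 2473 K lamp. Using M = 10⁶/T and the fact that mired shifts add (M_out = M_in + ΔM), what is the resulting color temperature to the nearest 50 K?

3700 K

M_in = 10⁶/2473 = 404.37 mireds.
M_out = 404.37 + (-134) = 270.37 mireds.
T_out = 10⁶/270.37 = 3698.7 K → 3700 K.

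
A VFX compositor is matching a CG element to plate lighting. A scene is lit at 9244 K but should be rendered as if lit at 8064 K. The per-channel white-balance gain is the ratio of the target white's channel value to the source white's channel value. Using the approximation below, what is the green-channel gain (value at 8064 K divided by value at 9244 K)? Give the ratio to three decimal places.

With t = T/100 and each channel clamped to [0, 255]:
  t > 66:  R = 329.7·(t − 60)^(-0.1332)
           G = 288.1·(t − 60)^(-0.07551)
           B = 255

At 9244 K (t = 92.44):
  G = 288.1·(92.44 − 60)^(-0.07551) = 288.1·32.44^(-0.07551) = 288.1·0.76895 = 221.535.
At 8064 K (t = 80.64):
  G = 288.1·(80.64 − 60)^(-0.07551) = 288.1·20.64^(-0.07551) = 288.1·0.79566 = 229.229.
Gain = 229.229 / 221.535 = 1.0347 → 1.035.

1.035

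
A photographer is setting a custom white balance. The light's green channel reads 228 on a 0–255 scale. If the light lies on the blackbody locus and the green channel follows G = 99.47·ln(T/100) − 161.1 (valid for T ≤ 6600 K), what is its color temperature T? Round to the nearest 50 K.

ln t = (228 + 161.1) / 99.47 = 3.9117.
t = e^3.9117 = 49.985.
T = 100·t = 4999 K → 5000 K to the nearest 50 K.

5000 K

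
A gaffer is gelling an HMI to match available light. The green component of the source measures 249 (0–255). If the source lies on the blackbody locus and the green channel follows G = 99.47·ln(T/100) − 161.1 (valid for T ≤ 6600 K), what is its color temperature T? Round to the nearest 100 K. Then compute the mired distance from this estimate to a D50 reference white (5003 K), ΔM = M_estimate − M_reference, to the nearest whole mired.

-39 mireds

ln t = (249 + 161.1) / 99.47 = 4.1229.
t = e^4.1229 = 61.735.
T = 100·t = 6174 K → 6200 K to the nearest 100 K.
M_estimate = 10⁶/6200 = 161.29; M_reference = 10⁶/5003 = 199.88.
ΔM = 161.29 − 199.88 = -38.59 → -39 mireds.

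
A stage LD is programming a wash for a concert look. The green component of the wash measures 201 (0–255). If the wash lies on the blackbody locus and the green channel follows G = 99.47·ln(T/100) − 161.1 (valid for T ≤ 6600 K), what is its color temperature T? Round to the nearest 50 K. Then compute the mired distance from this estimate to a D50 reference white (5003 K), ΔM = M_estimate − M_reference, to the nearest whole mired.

ln t = (201 + 161.1) / 99.47 = 3.6403.
t = e^3.6403 = 38.103.
T = 100·t = 3810 K → 3800 K to the nearest 50 K.
M_estimate = 10⁶/3800 = 263.16; M_reference = 10⁶/5003 = 199.88.
ΔM = 263.16 − 199.88 = 63.28 → +63 mireds.

+63 mireds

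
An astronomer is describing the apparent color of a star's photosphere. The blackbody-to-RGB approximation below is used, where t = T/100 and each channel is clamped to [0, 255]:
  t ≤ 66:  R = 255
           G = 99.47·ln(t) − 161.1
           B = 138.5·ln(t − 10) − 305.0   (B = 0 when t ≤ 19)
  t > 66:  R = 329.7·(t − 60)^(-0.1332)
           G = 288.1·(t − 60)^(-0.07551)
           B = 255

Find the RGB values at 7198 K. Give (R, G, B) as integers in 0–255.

t = 7198/100 = 71.98; the t > 66 branch applies.
R = 329.7·(71.98 − 60)^(-0.1332) = 329.7·11.98^(-0.1332) = 329.7·0.71837 = 236.847.
G = 288.1·(71.98 − 60)^(-0.07551) = 288.1·11.98^(-0.07551) = 288.1·0.82902 = 238.841.
B = 255 by definition for t > 66.
Rounded: (237, 239, 255).

(237, 239, 255)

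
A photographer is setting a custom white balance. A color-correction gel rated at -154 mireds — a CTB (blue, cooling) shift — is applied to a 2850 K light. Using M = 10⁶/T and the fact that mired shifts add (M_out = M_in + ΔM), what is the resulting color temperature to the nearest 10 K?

M_in = 10⁶/2850 = 350.88 mireds.
M_out = 350.88 + (-154) = 196.88 mireds.
T_out = 10⁶/196.88 = 5079.3 K → 5080 K.

5080 K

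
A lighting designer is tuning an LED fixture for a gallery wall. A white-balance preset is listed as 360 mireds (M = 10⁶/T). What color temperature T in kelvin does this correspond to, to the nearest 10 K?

2780 K

T = 10⁶ / 360 = 2777.78 K → 2780 K.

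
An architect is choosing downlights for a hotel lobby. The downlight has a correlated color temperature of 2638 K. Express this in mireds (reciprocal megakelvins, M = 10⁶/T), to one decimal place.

M = 10⁶ / 2638 = 379.075 → 379.1 mireds.

379.1 mireds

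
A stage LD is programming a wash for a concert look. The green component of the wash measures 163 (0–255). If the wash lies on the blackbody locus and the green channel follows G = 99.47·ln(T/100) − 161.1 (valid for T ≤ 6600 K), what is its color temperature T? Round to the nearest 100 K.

2600 K

ln t = (163 + 161.1) / 99.47 = 3.2583.
t = e^3.2583 = 26.004.
T = 100·t = 2600 K → 2600 K to the nearest 100 K.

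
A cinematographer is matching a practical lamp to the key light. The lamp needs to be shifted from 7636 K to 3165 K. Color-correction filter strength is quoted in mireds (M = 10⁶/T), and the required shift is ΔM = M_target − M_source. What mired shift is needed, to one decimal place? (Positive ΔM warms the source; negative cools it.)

M_source = 10⁶/7636 = 130.959; M_target = 10⁶/3165 = 315.956.
ΔM = 315.956 − 130.959 = 184.997 → +185.0 mireds, a warming shift.

+185.0 mireds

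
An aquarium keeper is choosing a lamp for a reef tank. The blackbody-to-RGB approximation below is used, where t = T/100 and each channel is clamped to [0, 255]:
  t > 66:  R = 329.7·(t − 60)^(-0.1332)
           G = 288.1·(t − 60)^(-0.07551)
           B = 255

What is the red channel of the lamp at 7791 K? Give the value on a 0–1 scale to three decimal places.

0.880

t = 7791/100 = 77.91; the t > 66 branch applies.
R = 329.7·(77.91 − 60)^(-0.1332) = 329.7·17.91^(-0.1332) = 329.7·0.68091 = 224.495.
On a 0–1 scale: 224.495/255 = 0.8804 → 0.880.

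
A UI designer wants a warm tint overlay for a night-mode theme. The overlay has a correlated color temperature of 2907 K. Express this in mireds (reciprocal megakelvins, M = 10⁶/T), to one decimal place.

344.0 mireds

M = 10⁶ / 2907 = 343.997 → 344.0 mireds.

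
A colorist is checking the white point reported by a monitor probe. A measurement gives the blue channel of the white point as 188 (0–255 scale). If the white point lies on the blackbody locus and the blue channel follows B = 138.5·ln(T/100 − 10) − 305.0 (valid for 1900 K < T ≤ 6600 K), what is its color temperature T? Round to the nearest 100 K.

4500 K

ln(t − 10) = (188 + 305.0) / 138.5 = 3.5596.
t − 10 = e^3.5596 = 35.148, so t = 45.148.
T = 100·t = 4515 K → 4500 K to the nearest 100 K.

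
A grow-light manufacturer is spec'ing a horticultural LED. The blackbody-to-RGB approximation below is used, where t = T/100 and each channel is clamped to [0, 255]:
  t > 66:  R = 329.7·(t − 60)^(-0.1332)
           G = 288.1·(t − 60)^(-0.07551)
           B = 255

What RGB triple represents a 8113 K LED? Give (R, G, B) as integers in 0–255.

t = 8113/100 = 81.13; the t > 66 branch applies.
R = 329.7·(81.13 − 60)^(-0.1332) = 329.7·21.13^(-0.1332) = 329.7·0.66608 = 219.605.
G = 288.1·(81.13 − 60)^(-0.07551) = 288.1·21.13^(-0.07551) = 288.1·0.79425 = 228.823.
B = 255 by definition for t > 66.
Rounded: (220, 229, 255).

(220, 229, 255)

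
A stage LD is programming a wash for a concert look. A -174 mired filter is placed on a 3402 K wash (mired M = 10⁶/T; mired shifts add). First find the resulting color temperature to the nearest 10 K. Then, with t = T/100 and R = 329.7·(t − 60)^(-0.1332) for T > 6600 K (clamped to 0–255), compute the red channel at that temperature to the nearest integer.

217

M_in = 10⁶/3402 = 293.94; M_out = 293.94 + (-174) = 119.94.
T_out = 10⁶/119.94 = 8337.2 K → 8340 K; t = 83.4.
R = 329.7·(83.4 − 60)^(-0.1332) = 329.7·23.4^(-0.1332) = 329.7·0.65708 = 216.640.
Rounded: 217.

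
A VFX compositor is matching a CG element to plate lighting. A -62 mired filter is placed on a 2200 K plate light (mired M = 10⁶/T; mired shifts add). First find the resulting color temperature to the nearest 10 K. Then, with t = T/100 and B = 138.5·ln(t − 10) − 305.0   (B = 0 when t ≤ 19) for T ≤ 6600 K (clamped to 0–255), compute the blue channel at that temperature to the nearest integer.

75

M_in = 10⁶/2200 = 454.55; M_out = 454.55 + (-62) = 392.55.
T_out = 10⁶/392.55 = 2547.5 K → 2550 K; t = 25.5.
B = 138.5·ln(25.5 − 10) − 305.0 = 138.5·ln 15.5 − 305.0 = 138.5·2.7408 − 305.0 = 74.606.
Rounded: 75.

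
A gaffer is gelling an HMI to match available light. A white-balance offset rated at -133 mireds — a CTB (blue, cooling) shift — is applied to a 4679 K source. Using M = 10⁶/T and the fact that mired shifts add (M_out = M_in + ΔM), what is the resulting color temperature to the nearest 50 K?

M_in = 10⁶/4679 = 213.72 mireds.
M_out = 213.72 + (-133) = 80.72 mireds.
T_out = 10⁶/80.72 = 12388.4 K → 12400 K.

12400 K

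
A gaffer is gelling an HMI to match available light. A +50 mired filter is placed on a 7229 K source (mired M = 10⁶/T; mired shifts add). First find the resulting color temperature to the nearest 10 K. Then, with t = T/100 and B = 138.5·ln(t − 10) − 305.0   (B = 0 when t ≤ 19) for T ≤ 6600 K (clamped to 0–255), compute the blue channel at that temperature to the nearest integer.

M_in = 10⁶/7229 = 138.33; M_out = 138.33 + (+50) = 188.33.
T_out = 10⁶/188.33 = 5309.8 K → 5310 K; t = 53.1.
B = 138.5·ln(53.1 − 10) − 305.0 = 138.5·ln 43.1 − 305.0 = 138.5·3.7635 − 305.0 = 216.248.
Rounded: 216.

216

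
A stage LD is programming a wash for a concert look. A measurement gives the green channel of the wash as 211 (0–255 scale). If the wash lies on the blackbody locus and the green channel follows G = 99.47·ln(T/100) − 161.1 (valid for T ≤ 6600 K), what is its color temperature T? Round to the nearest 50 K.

4200 K

ln t = (211 + 161.1) / 99.47 = 3.7408.
t = e^3.7408 = 42.133.
T = 100·t = 4213 K → 4200 K to the nearest 50 K.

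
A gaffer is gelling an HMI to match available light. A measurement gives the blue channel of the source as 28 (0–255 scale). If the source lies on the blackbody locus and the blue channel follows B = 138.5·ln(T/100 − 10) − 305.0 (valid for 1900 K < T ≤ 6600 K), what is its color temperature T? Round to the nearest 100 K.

2100 K

ln(t − 10) = (28 + 305.0) / 138.5 = 2.4043.
t − 10 = e^2.4043 = 11.071, so t = 21.071.
T = 100·t = 2107 K → 2100 K to the nearest 100 K.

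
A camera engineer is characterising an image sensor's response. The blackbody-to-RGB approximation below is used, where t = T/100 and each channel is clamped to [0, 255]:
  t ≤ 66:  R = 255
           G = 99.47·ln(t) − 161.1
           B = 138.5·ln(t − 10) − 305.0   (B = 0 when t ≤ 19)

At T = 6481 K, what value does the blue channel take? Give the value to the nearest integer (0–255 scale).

250

t = 6481/100 = 64.81; the t ≤ 66 branch applies.
B = 138.5·ln(64.81 − 10) − 305.0 = 138.5·ln 54.81 − 305.0 = 138.5·4.0039 − 305.0 = 249.536.
Rounded: 250.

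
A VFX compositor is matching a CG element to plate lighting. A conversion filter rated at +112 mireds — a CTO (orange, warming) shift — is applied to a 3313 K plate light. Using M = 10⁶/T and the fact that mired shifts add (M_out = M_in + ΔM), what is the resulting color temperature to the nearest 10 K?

M_in = 10⁶/3313 = 301.84 mireds.
M_out = 301.84 + (+112) = 413.84 mireds.
T_out = 10⁶/413.84 = 2416.4 K → 2420 K.

2420 K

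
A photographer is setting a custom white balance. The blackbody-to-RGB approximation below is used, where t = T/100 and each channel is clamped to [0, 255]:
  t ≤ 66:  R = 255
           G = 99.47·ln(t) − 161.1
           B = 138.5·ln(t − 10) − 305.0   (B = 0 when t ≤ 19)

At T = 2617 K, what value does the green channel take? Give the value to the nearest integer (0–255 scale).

164

t = 2617/100 = 26.17; the t ≤ 66 branch applies.
G = 99.47·ln 26.17 − 161.1 = 99.47·3.2646 − 161.1 = 163.631.
Rounded: 164.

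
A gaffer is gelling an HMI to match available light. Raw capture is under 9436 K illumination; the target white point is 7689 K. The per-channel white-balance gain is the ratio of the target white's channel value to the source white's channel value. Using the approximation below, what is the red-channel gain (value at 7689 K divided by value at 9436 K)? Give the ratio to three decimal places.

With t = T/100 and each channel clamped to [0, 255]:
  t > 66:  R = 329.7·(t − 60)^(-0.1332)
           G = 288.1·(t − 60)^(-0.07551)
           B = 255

At 9436 K (t = 94.36):
  R = 329.7·(94.36 − 60)^(-0.1332) = 329.7·34.36^(-0.1332) = 329.7·0.62431 = 205.834.
At 7689 K (t = 76.89):
  R = 329.7·(76.89 − 60)^(-0.1332) = 329.7·16.89^(-0.1332) = 329.7·0.68625 = 226.255.
Gain = 226.255 / 205.834 = 1.0992 → 1.099.

1.099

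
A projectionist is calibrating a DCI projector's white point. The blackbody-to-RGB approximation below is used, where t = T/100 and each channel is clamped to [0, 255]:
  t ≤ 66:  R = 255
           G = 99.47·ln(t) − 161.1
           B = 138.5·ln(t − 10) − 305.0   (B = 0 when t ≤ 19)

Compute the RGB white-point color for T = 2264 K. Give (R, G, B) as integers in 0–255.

(255, 149, 46)

t = 2264/100 = 22.64; the t ≤ 66 branch applies.
R = 255 by definition for t ≤ 66.
G = 99.47·ln 22.64 − 161.1 = 99.47·3.1197 − 161.1 = 149.218.
B = 138.5·ln(22.64 − 10) − 305.0 = 138.5·ln 12.64 − 305.0 = 138.5·2.5369 − 305.0 = 46.356.
Rounded: (255, 149, 46).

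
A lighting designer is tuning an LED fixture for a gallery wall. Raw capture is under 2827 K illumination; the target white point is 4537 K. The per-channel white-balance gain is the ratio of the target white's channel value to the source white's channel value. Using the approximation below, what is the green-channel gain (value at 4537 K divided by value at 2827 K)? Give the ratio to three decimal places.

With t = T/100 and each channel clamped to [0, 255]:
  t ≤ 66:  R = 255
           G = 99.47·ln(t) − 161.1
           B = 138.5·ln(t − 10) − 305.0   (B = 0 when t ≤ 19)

1.275

At 2827 K (t = 28.27):
  G = 99.47·ln 28.27 − 161.1 = 99.47·3.3418 − 161.1 = 171.309.
At 4537 K (t = 45.37):
  G = 99.47·ln 45.37 − 161.1 = 99.47·3.8149 − 161.1 = 218.363.
Gain = 218.363 / 171.309 = 1.2747 → 1.275.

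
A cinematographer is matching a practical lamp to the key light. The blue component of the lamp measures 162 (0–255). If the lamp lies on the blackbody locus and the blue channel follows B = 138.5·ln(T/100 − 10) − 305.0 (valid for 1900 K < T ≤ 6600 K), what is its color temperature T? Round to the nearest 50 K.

3900 K

ln(t − 10) = (162 + 305.0) / 138.5 = 3.3718.
t − 10 = e^3.3718 = 29.132, so t = 39.132.
T = 100·t = 3913 K → 3900 K to the nearest 50 K.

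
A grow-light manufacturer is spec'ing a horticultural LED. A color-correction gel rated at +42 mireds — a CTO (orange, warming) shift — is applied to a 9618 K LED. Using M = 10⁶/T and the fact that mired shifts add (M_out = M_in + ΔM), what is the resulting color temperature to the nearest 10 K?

6850 K

M_in = 10⁶/9618 = 103.97 mireds.
M_out = 103.97 + (+42) = 145.97 mireds.
T_out = 10⁶/145.97 = 6850.6 K → 6850 K.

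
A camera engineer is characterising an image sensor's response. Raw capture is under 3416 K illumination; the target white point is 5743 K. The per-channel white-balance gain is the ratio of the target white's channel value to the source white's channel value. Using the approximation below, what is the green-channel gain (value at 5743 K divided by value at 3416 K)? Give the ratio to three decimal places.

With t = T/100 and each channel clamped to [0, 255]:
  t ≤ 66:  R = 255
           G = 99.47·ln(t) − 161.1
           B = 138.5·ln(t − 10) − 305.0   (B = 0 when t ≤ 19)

At 3416 K (t = 34.16):
  G = 99.47·ln 34.16 − 161.1 = 99.47·3.5311 − 161.1 = 190.134.
At 5743 K (t = 57.43):
  G = 99.47·ln 57.43 − 161.1 = 99.47·4.0506 − 161.1 = 241.810.
Gain = 241.810 / 190.134 = 1.2718 → 1.272.

1.272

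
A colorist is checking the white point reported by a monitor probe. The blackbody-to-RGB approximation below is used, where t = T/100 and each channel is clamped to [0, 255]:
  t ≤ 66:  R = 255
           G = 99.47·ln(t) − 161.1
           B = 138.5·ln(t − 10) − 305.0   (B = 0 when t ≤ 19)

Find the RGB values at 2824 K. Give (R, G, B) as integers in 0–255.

(255, 171, 97)

t = 2824/100 = 28.24; the t ≤ 66 branch applies.
R = 255 by definition for t ≤ 66.
G = 99.47·ln 28.24 − 161.1 = 99.47·3.3407 − 161.1 = 171.203.
B = 138.5·ln(28.24 − 10) − 305.0 = 138.5·ln 18.24 − 305.0 = 138.5·2.9036 − 305.0 = 97.151.
Rounded: (255, 171, 97).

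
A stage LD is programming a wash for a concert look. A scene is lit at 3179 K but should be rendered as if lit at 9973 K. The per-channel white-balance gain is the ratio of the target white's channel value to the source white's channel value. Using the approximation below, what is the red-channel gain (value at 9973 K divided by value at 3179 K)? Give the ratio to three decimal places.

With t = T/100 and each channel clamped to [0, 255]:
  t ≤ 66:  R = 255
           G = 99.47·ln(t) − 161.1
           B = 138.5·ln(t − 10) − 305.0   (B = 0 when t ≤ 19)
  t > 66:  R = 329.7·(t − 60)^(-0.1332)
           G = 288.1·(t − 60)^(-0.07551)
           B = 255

At 3179 K (t = 31.79):
  R = 255 by definition for t ≤ 66.
At 9973 K (t = 99.73):
  R = 329.7·(99.73 − 60)^(-0.1332) = 329.7·39.73^(-0.1332) = 329.7·0.61235 = 201.891.
Gain = 201.891 / 255.000 = 0.7917 → 0.792.

0.792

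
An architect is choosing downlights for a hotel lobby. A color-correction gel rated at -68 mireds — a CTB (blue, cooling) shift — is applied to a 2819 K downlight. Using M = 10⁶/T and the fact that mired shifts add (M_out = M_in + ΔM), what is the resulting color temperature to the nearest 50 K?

3500 K

M_in = 10⁶/2819 = 354.74 mireds.
M_out = 354.74 + (-68) = 286.74 mireds.
T_out = 10⁶/286.74 = 3487.5 K → 3500 K.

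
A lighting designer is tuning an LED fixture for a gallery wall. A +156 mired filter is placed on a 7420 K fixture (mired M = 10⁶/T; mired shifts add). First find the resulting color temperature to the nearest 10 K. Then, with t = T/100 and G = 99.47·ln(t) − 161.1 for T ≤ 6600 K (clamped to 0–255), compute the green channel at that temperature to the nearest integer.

M_in = 10⁶/7420 = 134.77; M_out = 134.77 + (+156) = 290.77.
T_out = 10⁶/290.77 = 3439.1 K → 3440 K; t = 34.4.
G = 99.47·ln 34.4 − 161.1 = 99.47·3.5381 − 161.1 = 190.830.
Rounded: 191.

191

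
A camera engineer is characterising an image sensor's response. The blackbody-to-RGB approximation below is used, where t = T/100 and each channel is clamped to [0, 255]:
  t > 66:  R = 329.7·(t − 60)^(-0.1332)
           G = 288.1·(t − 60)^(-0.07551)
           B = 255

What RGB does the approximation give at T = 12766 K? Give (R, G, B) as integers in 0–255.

t = 12766/100 = 127.66; the t > 66 branch applies.
R = 329.7·(127.66 − 60)^(-0.1332) = 329.7·67.66^(-0.1332) = 329.7·0.57043 = 188.070.
G = 288.1·(127.66 − 60)^(-0.07551) = 288.1·67.66^(-0.07551) = 288.1·0.72743 = 209.573.
B = 255 by definition for t > 66.
Rounded: (188, 210, 255).

(188, 210, 255)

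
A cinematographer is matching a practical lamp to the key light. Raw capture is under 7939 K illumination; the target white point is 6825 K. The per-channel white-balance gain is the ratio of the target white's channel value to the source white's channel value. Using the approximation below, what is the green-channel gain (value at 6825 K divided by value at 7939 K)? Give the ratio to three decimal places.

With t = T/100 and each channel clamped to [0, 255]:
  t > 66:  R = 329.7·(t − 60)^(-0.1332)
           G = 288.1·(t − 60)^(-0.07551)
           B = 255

At 7939 K (t = 79.39):
  G = 288.1·(79.39 − 60)^(-0.07551) = 288.1·19.39^(-0.07551) = 288.1·0.79942 = 230.313.
At 6825 K (t = 68.25):
  G = 288.1·(68.25 − 60)^(-0.07551) = 288.1·8.25^(-0.07551) = 288.1·0.85270 = 245.664.
Gain = 245.664 / 230.313 = 1.0667 → 1.067.

1.067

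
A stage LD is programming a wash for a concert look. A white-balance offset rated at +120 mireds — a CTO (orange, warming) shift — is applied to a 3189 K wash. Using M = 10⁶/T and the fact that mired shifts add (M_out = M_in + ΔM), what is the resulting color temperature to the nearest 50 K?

M_in = 10⁶/3189 = 313.58 mireds.
M_out = 313.58 + (+120) = 433.58 mireds.
T_out = 10⁶/433.58 = 2306.4 K → 2300 K.

2300 K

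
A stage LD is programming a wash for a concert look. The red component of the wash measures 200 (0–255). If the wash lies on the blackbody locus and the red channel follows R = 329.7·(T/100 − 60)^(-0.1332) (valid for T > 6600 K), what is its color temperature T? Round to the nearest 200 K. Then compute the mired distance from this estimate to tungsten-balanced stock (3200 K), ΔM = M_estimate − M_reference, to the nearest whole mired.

(t − 60)^(-0.1332) = 200/329.7 = 0.60661.
t − 60 = 0.60661^(1/-0.1332) = 0.60661^(-7.508) = 42.638, so t = 102.638.
T = 100·t = 10264 K → 10200 K to the nearest 200 K.
M_estimate = 10⁶/10200 = 98.04; M_reference = 10⁶/3200 = 312.50.
ΔM = 98.04 − 312.50 = -214.46 → -214 mireds.

-214 mireds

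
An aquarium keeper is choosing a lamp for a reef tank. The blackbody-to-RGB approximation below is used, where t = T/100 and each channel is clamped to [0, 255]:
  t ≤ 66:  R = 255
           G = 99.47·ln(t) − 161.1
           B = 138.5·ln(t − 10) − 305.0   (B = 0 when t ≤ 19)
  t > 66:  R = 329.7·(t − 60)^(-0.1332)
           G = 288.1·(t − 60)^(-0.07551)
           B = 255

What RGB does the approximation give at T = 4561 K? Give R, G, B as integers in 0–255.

t = 4561/100 = 45.61; the t ≤ 66 branch applies.
R = 255 by definition for t ≤ 66.
G = 99.47·ln 45.61 − 161.1 = 99.47·3.8201 − 161.1 = 218.888.
B = 138.5·ln(45.61 − 10) − 305.0 = 138.5·ln 35.61 − 305.0 = 138.5·3.5726 − 305.0 = 189.809.
Rounded: (255, 219, 190).

R=255, G=219, B=190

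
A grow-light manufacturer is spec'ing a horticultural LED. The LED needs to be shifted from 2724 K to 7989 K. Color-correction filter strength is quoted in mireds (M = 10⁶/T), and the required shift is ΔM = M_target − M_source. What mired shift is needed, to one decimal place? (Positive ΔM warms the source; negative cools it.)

-241.9 mireds

M_source = 10⁶/2724 = 367.107; M_target = 10⁶/7989 = 125.172.
ΔM = 125.172 − 367.107 = -241.935 → -241.9 mireds, a cooling shift.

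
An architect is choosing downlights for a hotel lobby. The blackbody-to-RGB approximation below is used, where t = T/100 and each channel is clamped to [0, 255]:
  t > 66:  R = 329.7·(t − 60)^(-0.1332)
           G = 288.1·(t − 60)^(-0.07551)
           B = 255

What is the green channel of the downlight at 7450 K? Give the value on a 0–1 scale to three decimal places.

0.923

t = 7450/100 = 74.5; the t > 66 branch applies.
G = 288.1·(74.5 − 60)^(-0.07551) = 288.1·14.5^(-0.07551) = 288.1·0.81716 = 235.423.
On a 0–1 scale: 235.423/255 = 0.9232 → 0.923.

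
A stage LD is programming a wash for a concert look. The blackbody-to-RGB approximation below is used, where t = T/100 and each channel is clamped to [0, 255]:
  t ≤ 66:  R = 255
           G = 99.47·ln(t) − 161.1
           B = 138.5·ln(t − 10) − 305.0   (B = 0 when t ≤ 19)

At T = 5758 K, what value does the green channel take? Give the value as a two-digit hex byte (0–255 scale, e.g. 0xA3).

0xF2

t = 5758/100 = 57.58; the t ≤ 66 branch applies.
G = 99.47·ln 57.58 − 161.1 = 99.47·4.0532 − 161.1 = 242.069.
Rounded: 242; in hex, 0xF2.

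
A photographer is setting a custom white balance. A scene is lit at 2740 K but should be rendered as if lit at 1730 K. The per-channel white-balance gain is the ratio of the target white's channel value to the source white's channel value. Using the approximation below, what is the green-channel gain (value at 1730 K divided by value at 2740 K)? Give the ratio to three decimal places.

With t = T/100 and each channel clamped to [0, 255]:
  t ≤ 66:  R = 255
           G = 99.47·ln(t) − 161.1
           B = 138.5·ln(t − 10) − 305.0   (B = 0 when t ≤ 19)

At 2740 K (t = 27.4):
  G = 99.47·ln 27.4 − 161.1 = 99.47·3.3105 − 161.1 = 168.200.
At 1730 K (t = 17.3):
  G = 99.47·ln 17.3 − 161.1 = 99.47·2.8507 − 161.1 = 122.460.
Gain = 122.460 / 168.200 = 0.7281 → 0.728.

0.728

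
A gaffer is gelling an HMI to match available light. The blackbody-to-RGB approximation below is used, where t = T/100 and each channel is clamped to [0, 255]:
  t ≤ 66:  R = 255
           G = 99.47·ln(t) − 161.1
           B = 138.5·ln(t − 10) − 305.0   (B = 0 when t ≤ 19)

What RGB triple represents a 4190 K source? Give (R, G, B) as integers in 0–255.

(255, 210, 175)

t = 4190/100 = 41.9; the t ≤ 66 branch applies.
R = 255 by definition for t ≤ 66.
G = 99.47·ln 41.9 − 161.1 = 99.47·3.7353 − 161.1 = 210.449.
B = 138.5·ln(41.9 − 10) − 305.0 = 138.5·ln 31.9 − 305.0 = 138.5·3.4626 − 305.0 = 174.571.
Rounded: (255, 210, 175).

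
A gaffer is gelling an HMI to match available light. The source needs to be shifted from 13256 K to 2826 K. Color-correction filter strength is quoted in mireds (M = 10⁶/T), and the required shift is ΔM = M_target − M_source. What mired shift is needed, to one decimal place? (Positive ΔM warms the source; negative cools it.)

M_source = 10⁶/13256 = 75.438; M_target = 10⁶/2826 = 353.857.
ΔM = 353.857 − 75.438 = 278.420 → +278.4 mireds, a warming shift.

+278.4 mireds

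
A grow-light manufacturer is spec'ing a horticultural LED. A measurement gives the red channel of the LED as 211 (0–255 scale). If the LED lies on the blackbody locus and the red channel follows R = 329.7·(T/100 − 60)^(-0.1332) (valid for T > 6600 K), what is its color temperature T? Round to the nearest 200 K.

(t − 60)^(-0.1332) = 211/329.7 = 0.63998.
t − 60 = 0.63998^(1/-0.1332) = 0.63998^(-7.508) = 28.525, so t = 88.525.
T = 100·t = 8853 K → 8800 K to the nearest 200 K.

8800 K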